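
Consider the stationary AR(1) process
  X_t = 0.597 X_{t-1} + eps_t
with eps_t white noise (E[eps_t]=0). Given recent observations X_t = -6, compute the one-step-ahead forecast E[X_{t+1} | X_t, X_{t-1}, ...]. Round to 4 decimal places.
E[X_{t+1} \mid \mathcal F_t] = -3.5820

For an AR(p) model X_t = c + sum_i phi_i X_{t-i} + eps_t, the
one-step-ahead conditional mean is
  E[X_{t+1} | X_t, ...] = c + sum_i phi_i X_{t+1-i}.
Substitute known values:
  E[X_{t+1} | ...] = (0.597) * (-6)
                   = -3.5820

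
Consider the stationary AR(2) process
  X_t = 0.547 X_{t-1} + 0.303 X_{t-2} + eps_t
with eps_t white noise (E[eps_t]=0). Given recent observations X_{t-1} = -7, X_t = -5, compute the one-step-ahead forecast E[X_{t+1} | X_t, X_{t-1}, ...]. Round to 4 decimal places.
E[X_{t+1} \mid \mathcal F_t] = -4.8560

For an AR(p) model X_t = c + sum_i phi_i X_{t-i} + eps_t, the
one-step-ahead conditional mean is
  E[X_{t+1} | X_t, ...] = c + sum_i phi_i X_{t+1-i}.
Substitute known values:
  E[X_{t+1} | ...] = (0.547) * (-5) + (0.303) * (-7)
                   = -4.8560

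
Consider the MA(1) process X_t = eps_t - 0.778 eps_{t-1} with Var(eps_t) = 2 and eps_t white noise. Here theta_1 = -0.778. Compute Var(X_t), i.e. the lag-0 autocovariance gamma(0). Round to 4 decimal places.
\gamma(0) = 3.2106

For an MA(q) process X_t = eps_t + sum_i theta_i eps_{t-i} with
Var(eps_t) = sigma^2, the variance is
  gamma(0) = sigma^2 * (1 + sum_i theta_i^2).
  sum_i theta_i^2 = (-0.778)^2 = 0.605284.
  gamma(0) = 2 * (1 + 0.605284) = 2 * 1.605284 = 3.210568, which rounds to 3.2106.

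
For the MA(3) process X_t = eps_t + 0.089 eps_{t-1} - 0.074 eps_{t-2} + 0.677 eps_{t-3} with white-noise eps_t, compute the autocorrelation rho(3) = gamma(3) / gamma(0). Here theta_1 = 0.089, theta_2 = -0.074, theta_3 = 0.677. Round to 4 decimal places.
\rho(3) = 0.4600

For an MA(q) process with theta_0 = 1, the autocovariance is
  gamma(k) = sigma^2 * sum_{i=0..q-k} theta_i * theta_{i+k},
and rho(k) = gamma(k) / gamma(0). Sigma^2 cancels.
  numerator   = (1)*(0.677) = 0.677.
  denominator = (1)^2 + (0.089)^2 + (-0.074)^2 + (0.677)^2 = 1.471726.
  rho(3) = 0.677 / 1.471726 = 0.4600.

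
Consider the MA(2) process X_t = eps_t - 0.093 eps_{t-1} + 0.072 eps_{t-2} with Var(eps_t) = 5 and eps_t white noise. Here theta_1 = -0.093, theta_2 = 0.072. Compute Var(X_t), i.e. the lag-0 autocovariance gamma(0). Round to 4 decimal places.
\gamma(0) = 5.0692

For an MA(q) process X_t = eps_t + sum_i theta_i eps_{t-i} with
Var(eps_t) = sigma^2, the variance is
  gamma(0) = sigma^2 * (1 + sum_i theta_i^2).
  sum_i theta_i^2 = (-0.093)^2 + (0.072)^2 = 0.008649 + 0.005184 = 0.013833.
  gamma(0) = 5 * (1 + 0.013833) = 5 * 1.013833 = 5.069165, which rounds to 5.0692.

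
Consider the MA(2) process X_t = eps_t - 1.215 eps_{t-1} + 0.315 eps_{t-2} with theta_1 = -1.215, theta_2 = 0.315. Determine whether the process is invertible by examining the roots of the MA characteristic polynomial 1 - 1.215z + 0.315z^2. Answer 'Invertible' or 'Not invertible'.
\text{Invertible}

The MA(q) characteristic polynomial is P(z) = 1 - 1.215z + 0.315z^2.
Invertibility requires all roots to lie outside the unit circle, i.e. |z| > 1 for every root.
Set 1 + (-1.215) z + (0.315) z^2 = 0, i.e. a z^2 + b z + c = 0 with a = 0.315, b = -1.215, c = 1.
Discriminant D = b^2 - 4ac = (-1.215)^2 - 4*(0.315)*1 = 1.476225 - (1.26) = 0.216225.
D >= 0, so the roots are real: z = (-b +/- sqrt(D)) / (2a) = (1.215 +/- 0.465) / (0.63).
  z_1 = (1.215 + 0.465) / (0.63) = 2.6667,   |z_1| = 2.6667.
  z_2 = (1.215 - 0.465) / (0.63) = 1.1905,   |z_2| = 1.1905.
Moduli of all roots: 2.6667, 1.1905.
All moduli strictly greater than 1? Yes.
Verdict: Invertible.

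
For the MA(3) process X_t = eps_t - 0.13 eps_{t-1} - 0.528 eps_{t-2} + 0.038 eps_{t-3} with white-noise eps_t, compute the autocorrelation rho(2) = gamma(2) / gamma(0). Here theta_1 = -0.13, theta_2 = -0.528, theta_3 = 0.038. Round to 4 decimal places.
\rho(2) = -0.4109

For an MA(q) process with theta_0 = 1, the autocovariance is
  gamma(k) = sigma^2 * sum_{i=0..q-k} theta_i * theta_{i+k},
and rho(k) = gamma(k) / gamma(0). Sigma^2 cancels.
  numerator   = (1)*(-0.528) + (-0.13)*(0.038) = -0.53294.
  denominator = (1)^2 + (-0.13)^2 + (-0.528)^2 + (0.038)^2 = 1.297128.
  rho(2) = -0.53294 / 1.297128 = -0.4109.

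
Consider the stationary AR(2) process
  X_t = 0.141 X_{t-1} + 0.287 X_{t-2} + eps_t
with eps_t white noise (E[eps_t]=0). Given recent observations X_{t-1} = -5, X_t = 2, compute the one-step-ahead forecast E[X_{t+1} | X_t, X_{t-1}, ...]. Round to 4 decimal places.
E[X_{t+1} \mid \mathcal F_t] = -1.1530

For an AR(p) model X_t = c + sum_i phi_i X_{t-i} + eps_t, the
one-step-ahead conditional mean is
  E[X_{t+1} | X_t, ...] = c + sum_i phi_i X_{t+1-i}.
Substitute known values:
  E[X_{t+1} | ...] = (0.141) * (2) + (0.287) * (-5)
                   = -1.1530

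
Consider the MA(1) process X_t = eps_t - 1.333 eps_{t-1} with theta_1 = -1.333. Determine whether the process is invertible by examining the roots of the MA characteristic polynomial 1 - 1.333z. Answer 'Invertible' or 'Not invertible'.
\text{Not invertible}

The MA(q) characteristic polynomial is P(z) = 1 - 1.333z.
Invertibility requires all roots to lie outside the unit circle, i.e. |z| > 1 for every root.
This is linear in z: 1 + (-1.333) z = 0  =>  z = -1/(-1.333) = 0.750188,  |z| = 0.750188.
Moduli of all roots: 0.7502.
All moduli strictly greater than 1? No.
Verdict: Not invertible.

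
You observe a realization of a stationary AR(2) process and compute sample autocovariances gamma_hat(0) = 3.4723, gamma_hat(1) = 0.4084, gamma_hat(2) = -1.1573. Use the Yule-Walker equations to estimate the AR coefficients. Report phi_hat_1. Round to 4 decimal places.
\hat\phi_{1} = 0.1590

The Yule-Walker equations for an AR(p) process read, in matrix form,
  Gamma_p phi = r_p,   with   (Gamma_p)_{ij} = gamma(|i - j|),
                       (r_p)_i = gamma(i),   i,j = 1..p.
Substitute the sample gammas (Toeplitz matrix and right-hand side of size 2):
  Gamma_p = [[3.4723, 0.4084], [0.4084, 3.4723]]
  r_p     = [0.4084, -1.1573]
Written out:
  3.4723 phi_1 + 0.4084 phi_2 = 0.4084
  0.4084 phi_1 + 3.4723 phi_2 = -1.1573
Solve by Cramer's rule:
  det = gamma(0)^2 - gamma(1)^2 = (3.4723)^2 - (0.4084)^2 = 12.05686729 - 0.16679056 = 11.89007673
  phi_hat_1 = [gamma(1) gamma(0) - gamma(1) gamma(2)] / det = [(0.4084)(3.4723) - (0.4084)(-1.1573)] / 11.89007673 = 1.89072864 / 11.89007673 = 0.159
  phi_hat_2 = [gamma(0) gamma(2) - gamma(1)^2] / det = [(3.4723)(-1.1573) - (0.4084)^2] / 11.89007673 = -4.18528335 / 11.89007673 = -0.352
So phi_hat = [0.1590, -0.3520].
Therefore phi_hat_1 = 0.1590.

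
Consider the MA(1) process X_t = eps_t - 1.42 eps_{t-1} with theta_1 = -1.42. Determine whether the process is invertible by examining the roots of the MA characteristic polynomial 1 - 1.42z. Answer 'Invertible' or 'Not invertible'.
\text{Not invertible}

The MA(q) characteristic polynomial is P(z) = 1 - 1.42z.
Invertibility requires all roots to lie outside the unit circle, i.e. |z| > 1 for every root.
This is linear in z: 1 + (-1.42) z = 0  =>  z = -1/(-1.42) = 0.704225,  |z| = 0.704225.
Moduli of all roots: 0.7042.
All moduli strictly greater than 1? No.
Verdict: Not invertible.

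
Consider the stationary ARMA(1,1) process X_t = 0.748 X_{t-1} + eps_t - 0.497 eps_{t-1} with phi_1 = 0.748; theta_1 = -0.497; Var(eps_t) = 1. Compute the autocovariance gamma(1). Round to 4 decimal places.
\gamma(1) = 0.3580

Multiply the model equation by X_{t-k} and take expectations. With theta_0 = psi_0 = 1 and psi_j the MA(infinity) weights, this gives
  gamma(k) - sum_i phi_i gamma(k-i) = c_k,
  c_k = sigma^2 * sum_{j=k..q} theta_j psi_{j-k}   (c_k = 0 for k > q),
using gamma(-m) = gamma(m).
psi-weights needed (psi_j = theta_j + sum_i phi_i psi_{j-i}):
  psi_1 = theta_1 + phi_1 = -0.497 + (0.748) = 0.251
Right-hand sides:
  c_0 = sigma^2 (1 + theta_1 psi_1) = 1 * (1 + (-0.497)(0.251)) = 1 * 0.875253 = 0.875253
  c_1 = sigma^2 theta_1 = 1 * (-0.497) = -0.497
  c_2 = 0
Equations for k = 0 and k = 1 (AR order 1):
  gamma(0) = phi_1 gamma(1) + c_0
  gamma(1) = phi_1 gamma(0) + c_1
Substituting the second into the first: gamma(0) (1 - phi_1^2) = c_0 + phi_1 c_1, so
  gamma(0) = (c_0 + phi_1 c_1) / (1 - phi_1^2) = (0.875253 + (0.748)(-0.497)) / (1 - (0.748)^2) = 0.503497 / 0.440496 = 1.143023.
  gamma(1) = phi_1 gamma(0) + c_1 = (0.748)(1.143023) + (-0.497) = 0.357981.
Therefore gamma(1) = 0.3580 (to 4 decimal places).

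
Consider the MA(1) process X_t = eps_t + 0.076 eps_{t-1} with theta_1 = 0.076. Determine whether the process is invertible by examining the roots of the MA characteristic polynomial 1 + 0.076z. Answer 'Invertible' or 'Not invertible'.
\text{Invertible}

The MA(q) characteristic polynomial is P(z) = 1 + 0.076z.
Invertibility requires all roots to lie outside the unit circle, i.e. |z| > 1 for every root.
This is linear in z: 1 + (0.076) z = 0  =>  z = -1/(0.076) = -13.157895,  |z| = 13.157895.
Moduli of all roots: 13.1579.
All moduli strictly greater than 1? Yes.
Verdict: Invertible.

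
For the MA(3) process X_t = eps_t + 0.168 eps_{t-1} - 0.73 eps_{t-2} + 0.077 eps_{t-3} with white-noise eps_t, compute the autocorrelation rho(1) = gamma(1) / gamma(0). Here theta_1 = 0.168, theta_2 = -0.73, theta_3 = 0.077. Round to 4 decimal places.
\rho(1) = -0.0069

For an MA(q) process with theta_0 = 1, the autocovariance is
  gamma(k) = sigma^2 * sum_{i=0..q-k} theta_i * theta_{i+k},
and rho(k) = gamma(k) / gamma(0). Sigma^2 cancels.
  numerator   = (1)*(0.168) + (0.168)*(-0.73) + (-0.73)*(0.077) = -0.01085.
  denominator = (1)^2 + (0.168)^2 + (-0.73)^2 + (0.077)^2 = 1.567053.
  rho(1) = -0.01085 / 1.567053 = -0.0069.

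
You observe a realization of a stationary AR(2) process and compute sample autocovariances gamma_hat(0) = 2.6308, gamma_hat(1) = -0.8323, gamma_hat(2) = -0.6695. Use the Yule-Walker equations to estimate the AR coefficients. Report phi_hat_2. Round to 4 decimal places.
\hat\phi_{2} = -0.3940

The Yule-Walker equations for an AR(p) process read, in matrix form,
  Gamma_p phi = r_p,   with   (Gamma_p)_{ij} = gamma(|i - j|),
                       (r_p)_i = gamma(i),   i,j = 1..p.
Substitute the sample gammas (Toeplitz matrix and right-hand side of size 2):
  Gamma_p = [[2.6308, -0.8323], [-0.8323, 2.6308]]
  r_p     = [-0.8323, -0.6695]
Written out:
  2.6308 phi_1 - 0.8323 phi_2 = -0.8323
  -0.8323 phi_1 + 2.6308 phi_2 = -0.6695
Solve by Cramer's rule:
  det = gamma(0)^2 - gamma(1)^2 = (2.6308)^2 - (-0.8323)^2 = 6.92110864 - 0.69272329 = 6.22838535
  phi_hat_1 = [gamma(1) gamma(0) - gamma(1) gamma(2)] / det = [(-0.8323)(2.6308) - (-0.8323)(-0.6695)] / 6.22838535 = -2.74683969 / 6.22838535 = -0.441
  phi_hat_2 = [gamma(0) gamma(2) - gamma(1)^2] / det = [(2.6308)(-0.6695) - (-0.8323)^2] / 6.22838535 = -2.45404389 / 6.22838535 = -0.394
So phi_hat = [-0.4410, -0.3940].
Therefore phi_hat_2 = -0.3940.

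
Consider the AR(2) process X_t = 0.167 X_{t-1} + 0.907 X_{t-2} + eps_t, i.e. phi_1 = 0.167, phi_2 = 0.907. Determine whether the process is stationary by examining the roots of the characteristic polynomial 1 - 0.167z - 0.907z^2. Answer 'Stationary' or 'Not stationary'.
\text{Not stationary}

The AR(p) characteristic polynomial is P(z) = 1 - 0.167z - 0.907z^2.
Stationarity requires all roots to lie outside the unit circle, i.e. |z| > 1 for every root.
Set 1 + (-0.167) z + (-0.907) z^2 = 0, i.e. a z^2 + b z + c = 0 with a = -0.907, b = -0.167, c = 1.
Discriminant D = b^2 - 4ac = (-0.167)^2 - 4*(-0.907)*1 = 0.027889 - (-3.628) = 3.655889.
D >= 0, so the roots are real: z = (-b +/- sqrt(D)) / (2a) = (0.167 +/- 1.912038) / (-1.814).
  z_1 = (0.167 + 1.912038) / (-1.814) = -1.1461,   |z_1| = 1.1461.
  z_2 = (0.167 - 1.912038) / (-1.814) = 0.962,   |z_2| = 0.962.
Moduli of all roots: 1.1461, 0.9620.
All moduli strictly greater than 1? No.
Verdict: Not stationary.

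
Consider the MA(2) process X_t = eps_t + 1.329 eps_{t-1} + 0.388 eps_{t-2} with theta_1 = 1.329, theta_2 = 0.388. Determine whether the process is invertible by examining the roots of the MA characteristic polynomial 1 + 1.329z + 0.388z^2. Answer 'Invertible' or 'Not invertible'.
\text{Invertible}

The MA(q) characteristic polynomial is P(z) = 1 + 1.329z + 0.388z^2.
Invertibility requires all roots to lie outside the unit circle, i.e. |z| > 1 for every root.
Set 1 + (1.329) z + (0.388) z^2 = 0, i.e. a z^2 + b z + c = 0 with a = 0.388, b = 1.329, c = 1.
Discriminant D = b^2 - 4ac = (1.329)^2 - 4*(0.388)*1 = 1.766241 - (1.552) = 0.214241.
D >= 0, so the roots are real: z = (-b +/- sqrt(D)) / (2a) = (-1.329 +/- 0.462862) / (0.776).
  z_1 = (-1.329 + 0.462862) / (0.776) = -1.1162,   |z_1| = 1.1162.
  z_2 = (-1.329 - 0.462862) / (0.776) = -2.3091,   |z_2| = 2.3091.
Moduli of all roots: 1.1162, 2.3091.
All moduli strictly greater than 1? Yes.
Verdict: Invertible.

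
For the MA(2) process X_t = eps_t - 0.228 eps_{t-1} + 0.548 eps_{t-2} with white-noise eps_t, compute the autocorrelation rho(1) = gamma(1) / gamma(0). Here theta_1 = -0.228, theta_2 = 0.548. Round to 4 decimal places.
\rho(1) = -0.2610

For an MA(q) process with theta_0 = 1, the autocovariance is
  gamma(k) = sigma^2 * sum_{i=0..q-k} theta_i * theta_{i+k},
and rho(k) = gamma(k) / gamma(0). Sigma^2 cancels.
  numerator   = (1)*(-0.228) + (-0.228)*(0.548) = -0.352944.
  denominator = (1)^2 + (-0.228)^2 + (0.548)^2 = 1.352288.
  rho(1) = -0.352944 / 1.352288 = -0.2610.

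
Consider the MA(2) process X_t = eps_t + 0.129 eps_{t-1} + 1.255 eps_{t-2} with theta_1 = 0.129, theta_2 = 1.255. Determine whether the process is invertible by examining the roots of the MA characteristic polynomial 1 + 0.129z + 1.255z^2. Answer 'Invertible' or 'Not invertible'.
\text{Not invertible}

The MA(q) characteristic polynomial is P(z) = 1 + 0.129z + 1.255z^2.
Invertibility requires all roots to lie outside the unit circle, i.e. |z| > 1 for every root.
Set 1 + (0.129) z + (1.255) z^2 = 0, i.e. a z^2 + b z + c = 0 with a = 1.255, b = 0.129, c = 1.
Discriminant D = b^2 - 4ac = (0.129)^2 - 4*(1.255)*1 = 0.016641 - (5.02) = -5.003359.
D < 0, so the roots are the complex-conjugate pair z = (-b +/- i sqrt(-D)) / (2a) = -0.0514 +/- 0.8912i.
For a conjugate pair |z|^2 = z * conj(z) = (product of roots) = c/a = 1/(1.255) = 0.796813, so |z| = sqrt(0.796813) = 0.8926 for both roots.
Moduli of all roots: 0.8926, 0.8926.
All moduli strictly greater than 1? No.
Verdict: Not invertible.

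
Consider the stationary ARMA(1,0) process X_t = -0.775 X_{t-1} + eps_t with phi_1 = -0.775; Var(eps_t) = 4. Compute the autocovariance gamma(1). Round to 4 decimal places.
\gamma(1) = -7.7621

Multiply the model equation by X_{t-k} and take expectations. With theta_0 = psi_0 = 1 and psi_j the MA(infinity) weights, this gives
  gamma(k) - sum_i phi_i gamma(k-i) = c_k,
  c_k = sigma^2 * sum_{j=k..q} theta_j psi_{j-k}   (c_k = 0 for k > q),
using gamma(-m) = gamma(m).
Pure AR (q = 0): c_0 = sigma^2 = 4, c_k = 0 for k >= 1.
Equations for k = 0 and k = 1 (AR order 1):
  gamma(0) = phi_1 gamma(1) + c_0
  gamma(1) = phi_1 gamma(0) + c_1
Substituting the second into the first: gamma(0) (1 - phi_1^2) = c_0 + phi_1 c_1, so
  gamma(0) = c_0 / (1 - phi_1^2) = 4 / (1 - (-0.775)^2) = 4 / 0.399375 = 10.015649.
  gamma(1) = phi_1 gamma(0) = (-0.775)(10.015649) = -7.762128.
Therefore gamma(1) = -7.7621 (to 4 decimal places).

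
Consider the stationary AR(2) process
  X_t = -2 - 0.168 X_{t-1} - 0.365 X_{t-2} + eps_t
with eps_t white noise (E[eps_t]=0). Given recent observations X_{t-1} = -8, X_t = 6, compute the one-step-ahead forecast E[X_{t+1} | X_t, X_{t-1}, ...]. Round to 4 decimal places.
E[X_{t+1} \mid \mathcal F_t] = -0.0880

For an AR(p) model X_t = c + sum_i phi_i X_{t-i} + eps_t, the
one-step-ahead conditional mean is
  E[X_{t+1} | X_t, ...] = c + sum_i phi_i X_{t+1-i}.
Substitute known values:
  E[X_{t+1} | ...] = -2 + (-0.168) * (6) + (-0.365) * (-8)
                   = -0.0880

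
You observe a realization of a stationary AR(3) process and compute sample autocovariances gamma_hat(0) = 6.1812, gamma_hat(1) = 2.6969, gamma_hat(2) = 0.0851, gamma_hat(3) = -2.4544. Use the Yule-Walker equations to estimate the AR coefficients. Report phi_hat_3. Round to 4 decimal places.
\hat\phi_{3} = -0.4010

The Yule-Walker equations for an AR(p) process read, in matrix form,
  Gamma_p phi = r_p,   with   (Gamma_p)_{ij} = gamma(|i - j|),
                       (r_p)_i = gamma(i),   i,j = 1..p.
Substitute the sample gammas (Toeplitz matrix and right-hand side of size 3):
  Gamma_p = [[6.1812, 2.6969, 0.0851], [2.6969, 6.1812, 2.6969], [0.0851, 2.6969, 6.1812]]
  r_p     = [2.6969, 0.0851, -2.4544]
Written out (R1..R3):
  (R1) 6.1812 phi_1 + 2.6969 phi_2 + 0.0851 phi_3 = 2.6969
  (R2) 2.6969 phi_1 + 6.1812 phi_2 + 2.6969 phi_3 = 0.0851
  (R3) 0.0851 phi_1 + 2.6969 phi_2 + 6.1812 phi_3 = -2.4544
Gaussian elimination:
  R2 <- R2 - (2.6969/6.1812) R1 = R2 - (0.436307) R1:  5.004524 phi_2 + 2.65977 phi_3 = -1.091576
  R3 <- R3 - (0.0851/6.1812) R1 = R3 - (0.013768) R1:  2.65977 phi_2 + 6.180028 phi_3 = -2.49153
  R3 <- R3 - (2.65977/5.004524) R2 = R3 - (0.531473) R2:  4.766432 phi_3 = -1.911386
Back-substitution:
  phi_hat_3 = -1.911386 / 4.766432 = -0.40101
  phi_hat_2 = (-1.091576 - (2.65977)(-0.40101)) / 5.004524 = -0.004992
  phi_hat_1 = (2.6969 - (2.6969)(-0.004992) - (0.0851)(-0.40101)) / 6.1812 = 0.444006
So phi_hat = [0.4440, -0.0050, -0.4010].
Therefore phi_hat_3 = -0.4010.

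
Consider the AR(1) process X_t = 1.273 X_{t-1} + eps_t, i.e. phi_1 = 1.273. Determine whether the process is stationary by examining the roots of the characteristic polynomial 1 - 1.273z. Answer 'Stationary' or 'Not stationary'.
\text{Not stationary}

The AR(p) characteristic polynomial is P(z) = 1 - 1.273z.
Stationarity requires all roots to lie outside the unit circle, i.e. |z| > 1 for every root.
This is linear in z: 1 + (-1.273) z = 0  =>  z = -1/(-1.273) = 0.785546,  |z| = 0.785546.
Moduli of all roots: 0.7855.
All moduli strictly greater than 1? No.
Verdict: Not stationary.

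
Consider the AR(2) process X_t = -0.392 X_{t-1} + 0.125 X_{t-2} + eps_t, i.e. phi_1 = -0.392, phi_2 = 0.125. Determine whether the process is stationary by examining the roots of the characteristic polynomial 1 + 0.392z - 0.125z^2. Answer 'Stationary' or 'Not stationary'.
\text{Stationary}

The AR(p) characteristic polynomial is P(z) = 1 + 0.392z - 0.125z^2.
Stationarity requires all roots to lie outside the unit circle, i.e. |z| > 1 for every root.
Set 1 + (0.392) z + (-0.125) z^2 = 0, i.e. a z^2 + b z + c = 0 with a = -0.125, b = 0.392, c = 1.
Discriminant D = b^2 - 4ac = (0.392)^2 - 4*(-0.125)*1 = 0.153664 - (-0.5) = 0.653664.
D >= 0, so the roots are real: z = (-b +/- sqrt(D)) / (2a) = (-0.392 +/- 0.808495) / (-0.25).
  z_1 = (-0.392 + 0.808495) / (-0.25) = -1.666,   |z_1| = 1.666.
  z_2 = (-0.392 - 0.808495) / (-0.25) = 4.802,   |z_2| = 4.802.
Moduli of all roots: 1.6660, 4.8020.
All moduli strictly greater than 1? Yes.
Verdict: Stationary.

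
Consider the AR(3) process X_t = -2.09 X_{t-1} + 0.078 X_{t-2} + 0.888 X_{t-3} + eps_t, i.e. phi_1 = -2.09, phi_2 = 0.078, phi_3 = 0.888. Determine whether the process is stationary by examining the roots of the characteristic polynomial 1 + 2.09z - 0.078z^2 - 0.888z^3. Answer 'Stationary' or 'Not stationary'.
\text{Not stationary}

The AR(p) characteristic polynomial is P(z) = 1 + 2.09z - 0.078z^2 - 0.888z^3.
Stationarity requires all roots to lie outside the unit circle, i.e. |z| > 1 for every root.
Degree 3: look for a simple real root z0 first, then factor out (1 - z/z0) and solve the remaining quadratic.
Testing z0 = -1.25: P(-1.25) = 1 + (2.09)(-1.25) + (-0.078)(-1.25)^2 + (-0.888)(-1.25)^3
  = 1 + (-2.6125) + (-0.121875) + (1.734375) = 0.  So z_0 = -1.25 is a root, |z_0| = 1.25.
Divide out the factor (1 + 0.8 z) = (1 - z/z0) (since 1/z0 = -0.8):
  P(z) = (1 + 0.8 z)(1 + (1.29) z + (-1.11) z^2)
  [check: z-coef 1.29 - (-0.8) = 2.09; z^2-coef -1.11 - (-0.8)(1.29) = -0.078; z^3-coef -(-0.8)(-1.11) = -0.888.]
Remaining roots from the quadratic factor 1 + (1.29) z + (-1.11) z^2:
  Set 1 + (1.29) z + (-1.11) z^2 = 0, i.e. a z^2 + b z + c = 0 with a = -1.11, b = 1.29, c = 1.
  Discriminant D = b^2 - 4ac = (1.29)^2 - 4*(-1.11)*1 = 1.6641 - (-4.44) = 6.1041.
  D >= 0, so the roots are real: z = (-b +/- sqrt(D)) / (2a) = (-1.29 +/- 2.470648) / (-2.22).
    z_1 = (-1.29 + 2.470648) / (-2.22) = -0.5318,   |z_1| = 0.5318.
    z_2 = (-1.29 - 2.470648) / (-2.22) = 1.694,   |z_2| = 1.694.
Moduli of all roots: 1.2500, 0.5318, 1.6940.
All moduli strictly greater than 1? No.
Verdict: Not stationary.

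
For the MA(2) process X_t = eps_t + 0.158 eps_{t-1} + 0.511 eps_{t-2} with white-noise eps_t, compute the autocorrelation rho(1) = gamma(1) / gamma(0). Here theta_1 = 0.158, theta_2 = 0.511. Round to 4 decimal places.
\rho(1) = 0.1856

For an MA(q) process with theta_0 = 1, the autocovariance is
  gamma(k) = sigma^2 * sum_{i=0..q-k} theta_i * theta_{i+k},
and rho(k) = gamma(k) / gamma(0). Sigma^2 cancels.
  numerator   = (1)*(0.158) + (0.158)*(0.511) = 0.238738.
  denominator = (1)^2 + (0.158)^2 + (0.511)^2 = 1.286085.
  rho(1) = 0.238738 / 1.286085 = 0.1856.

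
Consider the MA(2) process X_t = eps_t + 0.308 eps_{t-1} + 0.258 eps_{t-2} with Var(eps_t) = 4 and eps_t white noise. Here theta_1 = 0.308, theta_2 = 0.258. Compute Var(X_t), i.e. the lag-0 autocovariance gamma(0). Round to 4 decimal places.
\gamma(0) = 4.6457

For an MA(q) process X_t = eps_t + sum_i theta_i eps_{t-i} with
Var(eps_t) = sigma^2, the variance is
  gamma(0) = sigma^2 * (1 + sum_i theta_i^2).
  sum_i theta_i^2 = (0.308)^2 + (0.258)^2 = 0.094864 + 0.066564 = 0.161428.
  gamma(0) = 4 * (1 + 0.161428) = 4 * 1.161428 = 4.645712, which rounds to 4.6457.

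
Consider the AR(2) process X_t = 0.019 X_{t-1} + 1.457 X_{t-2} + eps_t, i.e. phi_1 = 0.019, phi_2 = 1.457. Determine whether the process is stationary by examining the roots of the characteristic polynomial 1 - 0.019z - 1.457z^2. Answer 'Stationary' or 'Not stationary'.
\text{Not stationary}

The AR(p) characteristic polynomial is P(z) = 1 - 0.019z - 1.457z^2.
Stationarity requires all roots to lie outside the unit circle, i.e. |z| > 1 for every root.
Set 1 + (-0.019) z + (-1.457) z^2 = 0, i.e. a z^2 + b z + c = 0 with a = -1.457, b = -0.019, c = 1.
Discriminant D = b^2 - 4ac = (-0.019)^2 - 4*(-1.457)*1 = 0.000361 - (-5.828) = 5.828361.
D >= 0, so the roots are real: z = (-b +/- sqrt(D)) / (2a) = (0.019 +/- 2.4142) / (-2.914).
  z_1 = (0.019 + 2.4142) / (-2.914) = -0.835,   |z_1| = 0.835.
  z_2 = (0.019 - 2.4142) / (-2.914) = 0.822,   |z_2| = 0.822.
Moduli of all roots: 0.8350, 0.8220.
All moduli strictly greater than 1? No.
Verdict: Not stationary.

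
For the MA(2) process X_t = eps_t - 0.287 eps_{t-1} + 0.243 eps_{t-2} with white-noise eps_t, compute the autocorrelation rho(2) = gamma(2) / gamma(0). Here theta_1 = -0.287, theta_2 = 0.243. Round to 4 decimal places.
\rho(2) = 0.2129

For an MA(q) process with theta_0 = 1, the autocovariance is
  gamma(k) = sigma^2 * sum_{i=0..q-k} theta_i * theta_{i+k},
and rho(k) = gamma(k) / gamma(0). Sigma^2 cancels.
  numerator   = (1)*(0.243) = 0.243.
  denominator = (1)^2 + (-0.287)^2 + (0.243)^2 = 1.141418.
  rho(2) = 0.243 / 1.141418 = 0.2129.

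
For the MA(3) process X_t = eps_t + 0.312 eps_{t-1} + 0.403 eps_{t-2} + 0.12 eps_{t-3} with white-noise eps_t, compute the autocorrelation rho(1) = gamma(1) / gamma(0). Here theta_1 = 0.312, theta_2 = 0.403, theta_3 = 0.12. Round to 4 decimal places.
\rho(1) = 0.3815

For an MA(q) process with theta_0 = 1, the autocovariance is
  gamma(k) = sigma^2 * sum_{i=0..q-k} theta_i * theta_{i+k},
and rho(k) = gamma(k) / gamma(0). Sigma^2 cancels.
  numerator   = (1)*(0.312) + (0.312)*(0.403) + (0.403)*(0.12) = 0.486096.
  denominator = (1)^2 + (0.312)^2 + (0.403)^2 + (0.12)^2 = 1.274153.
  rho(1) = 0.486096 / 1.274153 = 0.3815.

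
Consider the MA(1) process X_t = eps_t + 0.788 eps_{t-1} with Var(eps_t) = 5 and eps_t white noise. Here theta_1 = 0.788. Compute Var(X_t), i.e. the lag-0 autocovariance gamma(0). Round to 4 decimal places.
\gamma(0) = 8.1047

For an MA(q) process X_t = eps_t + sum_i theta_i eps_{t-i} with
Var(eps_t) = sigma^2, the variance is
  gamma(0) = sigma^2 * (1 + sum_i theta_i^2).
  sum_i theta_i^2 = (0.788)^2 = 0.620944.
  gamma(0) = 5 * (1 + 0.620944) = 5 * 1.620944 = 8.10472, which rounds to 8.1047.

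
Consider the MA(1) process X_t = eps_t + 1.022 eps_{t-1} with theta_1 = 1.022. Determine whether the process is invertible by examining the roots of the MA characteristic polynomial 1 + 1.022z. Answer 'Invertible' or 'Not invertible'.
\text{Not invertible}

The MA(q) characteristic polynomial is P(z) = 1 + 1.022z.
Invertibility requires all roots to lie outside the unit circle, i.e. |z| > 1 for every root.
This is linear in z: 1 + (1.022) z = 0  =>  z = -1/(1.022) = -0.978474,  |z| = 0.978474.
Moduli of all roots: 0.9785.
All moduli strictly greater than 1? No.
Verdict: Not invertible.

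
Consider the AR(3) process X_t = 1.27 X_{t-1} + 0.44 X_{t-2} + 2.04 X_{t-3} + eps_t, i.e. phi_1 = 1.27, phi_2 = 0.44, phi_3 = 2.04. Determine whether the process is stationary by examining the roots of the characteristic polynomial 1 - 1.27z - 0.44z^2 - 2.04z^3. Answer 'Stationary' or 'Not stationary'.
\text{Not stationary}

The AR(p) characteristic polynomial is P(z) = 1 - 1.27z - 0.44z^2 - 2.04z^3.
Stationarity requires all roots to lie outside the unit circle, i.e. |z| > 1 for every root.
Degree 3: look for a simple real root z0 first, then factor out (1 - z/z0) and solve the remaining quadratic.
Testing z0 = 0.5: P(0.5) = 1 + (-1.27)(0.5) + (-0.44)(0.5)^2 + (-2.04)(0.5)^3
  = 1 + (-0.635) + (-0.11) + (-0.255) = 0.  So z_0 = 0.5 is a root, |z_0| = 0.5.
Divide out the factor (1 - 2 z) = (1 - z/z0) (since 1/z0 = 2):
  P(z) = (1 - 2 z)(1 + (0.73) z + (1.02) z^2)
  [check: z-coef 0.73 - (2) = -1.27; z^2-coef 1.02 - (2)(0.73) = -0.44; z^3-coef -(2)(1.02) = -2.04.]
Remaining roots from the quadratic factor 1 + (0.73) z + (1.02) z^2:
  Set 1 + (0.73) z + (1.02) z^2 = 0, i.e. a z^2 + b z + c = 0 with a = 1.02, b = 0.73, c = 1.
  Discriminant D = b^2 - 4ac = (0.73)^2 - 4*(1.02)*1 = 0.5329 - (4.08) = -3.5471.
  D < 0, so the roots are the complex-conjugate pair z = (-b +/- i sqrt(-D)) / (2a) = -0.3578 +/- 0.9232i.
  For a conjugate pair |z|^2 = z * conj(z) = (product of roots) = c/a = 1/(1.02) = 0.980392, so |z| = sqrt(0.980392) = 0.9901 for both roots.
Moduli of all roots: 0.5000, 0.9901, 0.9901.
All moduli strictly greater than 1? No.
Verdict: Not stationary.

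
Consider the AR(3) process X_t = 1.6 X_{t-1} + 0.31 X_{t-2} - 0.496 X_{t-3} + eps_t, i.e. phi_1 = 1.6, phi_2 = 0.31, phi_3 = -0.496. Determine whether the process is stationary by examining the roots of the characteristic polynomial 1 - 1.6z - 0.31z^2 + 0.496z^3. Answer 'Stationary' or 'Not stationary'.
\text{Not stationary}

The AR(p) characteristic polynomial is P(z) = 1 - 1.6z - 0.31z^2 + 0.496z^3.
Stationarity requires all roots to lie outside the unit circle, i.e. |z| > 1 for every root.
Degree 3: look for a simple real root z0 first, then factor out (1 - z/z0) and solve the remaining quadratic.
Testing z0 = 0.625: P(0.625) = 1 + (-1.6)(0.625) + (-0.31)(0.625)^2 + (0.496)(0.625)^3
  = 1 + (-1) + (-0.121094) + (0.121094) = 0.  So z_0 = 0.625 is a root, |z_0| = 0.625.
Divide out the factor (1 - 1.6 z) = (1 - z/z0) (since 1/z0 = 1.6):
  P(z) = (1 - 1.6 z)(1 + (0) z + (-0.31) z^2)
  [check: z-coef 0 - (1.6) = -1.6; z^2-coef -0.31 - (1.6)(0) = -0.31; z^3-coef -(1.6)(-0.31) = 0.496.]
Remaining roots from the quadratic factor 1 + (0) z + (-0.31) z^2:
  Set 1 + (0) z + (-0.31) z^2 = 0, i.e. a z^2 + b z + c = 0 with a = -0.31, b = 0, c = 1.
  Discriminant D = b^2 - 4ac = (0)^2 - 4*(-0.31)*1 = 0 - (-1.24) = 1.24.
  D >= 0, so the roots are real: z = (-b +/- sqrt(D)) / (2a) = (0 +/- 1.113553) / (-0.62).
    z_1 = (0 + 1.113553) / (-0.62) = -1.7961,   |z_1| = 1.7961.
    z_2 = (0 - 1.113553) / (-0.62) = 1.7961,   |z_2| = 1.7961.
Moduli of all roots: 0.6250, 1.7961, 1.7961.
All moduli strictly greater than 1? No.
Verdict: Not stationary.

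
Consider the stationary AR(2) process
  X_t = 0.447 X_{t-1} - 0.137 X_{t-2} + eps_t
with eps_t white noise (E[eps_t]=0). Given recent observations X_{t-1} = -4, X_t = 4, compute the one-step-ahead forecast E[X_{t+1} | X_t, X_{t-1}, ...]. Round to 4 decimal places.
E[X_{t+1} \mid \mathcal F_t] = 2.3360

For an AR(p) model X_t = c + sum_i phi_i X_{t-i} + eps_t, the
one-step-ahead conditional mean is
  E[X_{t+1} | X_t, ...] = c + sum_i phi_i X_{t+1-i}.
Substitute known values:
  E[X_{t+1} | ...] = (0.447) * (4) + (-0.137) * (-4)
                   = 2.3360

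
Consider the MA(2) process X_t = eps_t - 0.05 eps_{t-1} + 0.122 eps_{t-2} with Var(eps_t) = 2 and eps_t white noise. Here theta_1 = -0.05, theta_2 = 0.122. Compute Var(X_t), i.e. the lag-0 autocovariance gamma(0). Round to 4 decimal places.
\gamma(0) = 2.0348

For an MA(q) process X_t = eps_t + sum_i theta_i eps_{t-i} with
Var(eps_t) = sigma^2, the variance is
  gamma(0) = sigma^2 * (1 + sum_i theta_i^2).
  sum_i theta_i^2 = (-0.05)^2 + (0.122)^2 = 0.0025 + 0.014884 = 0.017384.
  gamma(0) = 2 * (1 + 0.017384) = 2 * 1.017384 = 2.034768, which rounds to 2.0348.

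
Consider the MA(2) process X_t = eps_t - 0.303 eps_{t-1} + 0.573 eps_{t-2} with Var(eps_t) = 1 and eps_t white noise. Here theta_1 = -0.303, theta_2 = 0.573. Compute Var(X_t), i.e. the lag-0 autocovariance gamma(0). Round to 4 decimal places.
\gamma(0) = 1.4201

For an MA(q) process X_t = eps_t + sum_i theta_i eps_{t-i} with
Var(eps_t) = sigma^2, the variance is
  gamma(0) = sigma^2 * (1 + sum_i theta_i^2).
  sum_i theta_i^2 = (-0.303)^2 + (0.573)^2 = 0.091809 + 0.328329 = 0.420138.
  gamma(0) = 1 * (1 + 0.420138) = 1 * 1.420138 = 1.420138, which rounds to 1.4201.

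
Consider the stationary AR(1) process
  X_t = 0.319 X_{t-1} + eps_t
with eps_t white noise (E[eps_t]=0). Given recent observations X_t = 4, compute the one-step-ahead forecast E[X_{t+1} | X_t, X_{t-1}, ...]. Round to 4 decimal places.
E[X_{t+1} \mid \mathcal F_t] = 1.2760

For an AR(p) model X_t = c + sum_i phi_i X_{t-i} + eps_t, the
one-step-ahead conditional mean is
  E[X_{t+1} | X_t, ...] = c + sum_i phi_i X_{t+1-i}.
Substitute known values:
  E[X_{t+1} | ...] = (0.319) * (4)
                   = 1.2760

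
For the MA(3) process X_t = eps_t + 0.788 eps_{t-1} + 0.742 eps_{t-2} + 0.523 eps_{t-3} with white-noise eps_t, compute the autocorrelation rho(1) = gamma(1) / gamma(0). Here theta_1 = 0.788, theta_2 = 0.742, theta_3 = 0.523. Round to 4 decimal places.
\rho(1) = 0.7201

For an MA(q) process with theta_0 = 1, the autocovariance is
  gamma(k) = sigma^2 * sum_{i=0..q-k} theta_i * theta_{i+k},
and rho(k) = gamma(k) / gamma(0). Sigma^2 cancels.
  numerator   = (1)*(0.788) + (0.788)*(0.742) + (0.742)*(0.523) = 1.760762.
  denominator = (1)^2 + (0.788)^2 + (0.742)^2 + (0.523)^2 = 2.445037.
  rho(1) = 1.760762 / 2.445037 = 0.7201.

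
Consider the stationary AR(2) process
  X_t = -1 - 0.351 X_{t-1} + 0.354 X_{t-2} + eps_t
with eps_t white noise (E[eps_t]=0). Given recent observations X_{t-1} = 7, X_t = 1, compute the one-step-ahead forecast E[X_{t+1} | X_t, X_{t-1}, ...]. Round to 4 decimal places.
E[X_{t+1} \mid \mathcal F_t] = 1.1270

For an AR(p) model X_t = c + sum_i phi_i X_{t-i} + eps_t, the
one-step-ahead conditional mean is
  E[X_{t+1} | X_t, ...] = c + sum_i phi_i X_{t+1-i}.
Substitute known values:
  E[X_{t+1} | ...] = -1 + (-0.351) * (1) + (0.354) * (7)
                   = 1.1270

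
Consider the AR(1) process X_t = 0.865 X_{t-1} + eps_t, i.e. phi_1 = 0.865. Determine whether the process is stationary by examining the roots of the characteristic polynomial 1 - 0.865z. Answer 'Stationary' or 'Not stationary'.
\text{Stationary}

The AR(p) characteristic polynomial is P(z) = 1 - 0.865z.
Stationarity requires all roots to lie outside the unit circle, i.e. |z| > 1 for every root.
This is linear in z: 1 + (-0.865) z = 0  =>  z = -1/(-0.865) = 1.156069,  |z| = 1.156069.
Moduli of all roots: 1.1561.
All moduli strictly greater than 1? Yes.
Verdict: Stationary.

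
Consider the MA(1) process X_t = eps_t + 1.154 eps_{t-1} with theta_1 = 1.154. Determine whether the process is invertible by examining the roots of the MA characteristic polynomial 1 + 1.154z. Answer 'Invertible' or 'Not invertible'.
\text{Not invertible}

The MA(q) characteristic polynomial is P(z) = 1 + 1.154z.
Invertibility requires all roots to lie outside the unit circle, i.e. |z| > 1 for every root.
This is linear in z: 1 + (1.154) z = 0  =>  z = -1/(1.154) = -0.866551,  |z| = 0.866551.
Moduli of all roots: 0.8666.
All moduli strictly greater than 1? No.
Verdict: Not invertible.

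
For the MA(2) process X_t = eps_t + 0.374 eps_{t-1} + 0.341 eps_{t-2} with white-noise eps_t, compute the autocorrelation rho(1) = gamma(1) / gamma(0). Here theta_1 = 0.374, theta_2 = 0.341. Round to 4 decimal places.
\rho(1) = 0.3993

For an MA(q) process with theta_0 = 1, the autocovariance is
  gamma(k) = sigma^2 * sum_{i=0..q-k} theta_i * theta_{i+k},
and rho(k) = gamma(k) / gamma(0). Sigma^2 cancels.
  numerator   = (1)*(0.374) + (0.374)*(0.341) = 0.501534.
  denominator = (1)^2 + (0.374)^2 + (0.341)^2 = 1.256157.
  rho(1) = 0.501534 / 1.256157 = 0.3993.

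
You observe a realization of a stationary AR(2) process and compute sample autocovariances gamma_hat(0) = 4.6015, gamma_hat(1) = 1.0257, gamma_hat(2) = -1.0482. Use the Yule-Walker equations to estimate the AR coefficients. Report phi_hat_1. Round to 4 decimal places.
\hat\phi_{1} = 0.2880

The Yule-Walker equations for an AR(p) process read, in matrix form,
  Gamma_p phi = r_p,   with   (Gamma_p)_{ij} = gamma(|i - j|),
                       (r_p)_i = gamma(i),   i,j = 1..p.
Substitute the sample gammas (Toeplitz matrix and right-hand side of size 2):
  Gamma_p = [[4.6015, 1.0257], [1.0257, 4.6015]]
  r_p     = [1.0257, -1.0482]
Written out:
  4.6015 phi_1 + 1.0257 phi_2 = 1.0257
  1.0257 phi_1 + 4.6015 phi_2 = -1.0482
Solve by Cramer's rule:
  det = gamma(0)^2 - gamma(1)^2 = (4.6015)^2 - (1.0257)^2 = 21.17380225 - 1.05206049 = 20.12174176
  phi_hat_1 = [gamma(1) gamma(0) - gamma(1) gamma(2)] / det = [(1.0257)(4.6015) - (1.0257)(-1.0482)] / 20.12174176 = 5.79489729 / 20.12174176 = 0.288
  phi_hat_2 = [gamma(0) gamma(2) - gamma(1)^2] / det = [(4.6015)(-1.0482) - (1.0257)^2] / 20.12174176 = -5.87535279 / 20.12174176 = -0.292
So phi_hat = [0.2880, -0.2920].
Therefore phi_hat_1 = 0.2880.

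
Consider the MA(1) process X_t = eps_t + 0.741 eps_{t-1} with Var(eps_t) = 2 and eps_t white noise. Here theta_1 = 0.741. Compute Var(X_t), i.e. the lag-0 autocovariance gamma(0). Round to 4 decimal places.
\gamma(0) = 3.0982

For an MA(q) process X_t = eps_t + sum_i theta_i eps_{t-i} with
Var(eps_t) = sigma^2, the variance is
  gamma(0) = sigma^2 * (1 + sum_i theta_i^2).
  sum_i theta_i^2 = (0.741)^2 = 0.549081.
  gamma(0) = 2 * (1 + 0.549081) = 2 * 1.549081 = 3.098162, which rounds to 3.0982.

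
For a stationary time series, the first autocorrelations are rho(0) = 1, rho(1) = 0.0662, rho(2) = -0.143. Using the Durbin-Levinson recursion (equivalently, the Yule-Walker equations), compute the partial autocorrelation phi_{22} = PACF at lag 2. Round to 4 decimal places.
\phi_{22} = -0.1480

The PACF at lag k is phi_{kk}, the last component of the solution
to the Yule-Walker system G_k phi = r_k where
  (G_k)_{ij} = rho(|i - j|), (r_k)_i = rho(i), i,j = 1..k.
Equivalently, Durbin-Levinson gives phi_{kk} iteratively:
  phi_{11} = rho(1)
  phi_{kk} = [rho(k) - sum_{j=1..k-1} phi_{k-1,j} rho(k-j)]
            / [1 - sum_{j=1..k-1} phi_{k-1,j} rho(j)],
  phi_{k,j} = phi_{k-1,j} - phi_{kk} phi_{k-1,k-j},  j = 1..k-1.
Step k = 1:
  phi_11 = rho(1) = 0.0662.
Step k = 2:
  phi_22 = [rho(2) - phi_11 rho(1)] / [1 - phi_11 rho(1)] = [-0.143 - (0.0662)(0.0662)] / [1 - (0.0662)(0.0662)]
         = -0.14738244 / 0.99561756 = -0.148.
Therefore phi_{22} = -0.1480.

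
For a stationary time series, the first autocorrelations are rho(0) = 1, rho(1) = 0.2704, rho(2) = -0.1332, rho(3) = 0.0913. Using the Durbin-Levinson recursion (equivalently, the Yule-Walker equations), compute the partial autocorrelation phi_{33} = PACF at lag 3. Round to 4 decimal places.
\phi_{33} = 0.2219

The PACF at lag k is phi_{kk}, the last component of the solution
to the Yule-Walker system G_k phi = r_k where
  (G_k)_{ij} = rho(|i - j|), (r_k)_i = rho(i), i,j = 1..k.
Equivalently, Durbin-Levinson gives phi_{kk} iteratively:
  phi_{11} = rho(1)
  phi_{kk} = [rho(k) - sum_{j=1..k-1} phi_{k-1,j} rho(k-j)]
            / [1 - sum_{j=1..k-1} phi_{k-1,j} rho(j)],
  phi_{k,j} = phi_{k-1,j} - phi_{kk} phi_{k-1,k-j},  j = 1..k-1.
Step k = 1:
  phi_11 = rho(1) = 0.2704.
Step k = 2:
  phi_22 = [rho(2) - phi_11 rho(1)] / [1 - phi_11 rho(1)] = [-0.1332 - (0.2704)(0.2704)] / [1 - (0.2704)(0.2704)]
         = -0.20631616 / 0.92688384 = -0.222591.
  Update: phi_21 = phi_11 - phi_22 phi_11 = 0.2704 - (-0.222591)(0.2704) = 0.330589.
Step k = 3:
  phi_33 = [rho(3) - phi_21 rho(2) - phi_22 rho(1)] / [1 - phi_21 rho(1) - phi_22 rho(2)]
    numerator   = 0.0913 - (0.330589)(-0.1332) - (-0.222591)(0.2704) = 0.19552306
    denominator = 1 - (0.330589)(0.2704) - (-0.222591)(-0.1332) = 0.88095968
  phi_33 = 0.19552306 / 0.88095968 = 0.2219.
Therefore phi_{33} = 0.2219.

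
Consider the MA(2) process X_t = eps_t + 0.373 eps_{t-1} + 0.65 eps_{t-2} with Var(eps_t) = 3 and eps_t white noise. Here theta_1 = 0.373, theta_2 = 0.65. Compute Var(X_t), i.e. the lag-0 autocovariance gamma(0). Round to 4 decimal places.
\gamma(0) = 4.6849

For an MA(q) process X_t = eps_t + sum_i theta_i eps_{t-i} with
Var(eps_t) = sigma^2, the variance is
  gamma(0) = sigma^2 * (1 + sum_i theta_i^2).
  sum_i theta_i^2 = (0.373)^2 + (0.65)^2 = 0.139129 + 0.4225 = 0.561629.
  gamma(0) = 3 * (1 + 0.561629) = 3 * 1.561629 = 4.684887, which rounds to 4.6849.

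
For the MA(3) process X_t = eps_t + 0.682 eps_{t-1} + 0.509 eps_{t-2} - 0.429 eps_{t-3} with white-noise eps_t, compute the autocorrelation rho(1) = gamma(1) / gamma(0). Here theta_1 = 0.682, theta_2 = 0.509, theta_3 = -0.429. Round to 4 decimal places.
\rho(1) = 0.4249

For an MA(q) process with theta_0 = 1, the autocovariance is
  gamma(k) = sigma^2 * sum_{i=0..q-k} theta_i * theta_{i+k},
and rho(k) = gamma(k) / gamma(0). Sigma^2 cancels.
  numerator   = (1)*(0.682) + (0.682)*(0.509) + (0.509)*(-0.429) = 0.810777.
  denominator = (1)^2 + (0.682)^2 + (0.509)^2 + (-0.429)^2 = 1.908246.
  rho(1) = 0.810777 / 1.908246 = 0.4249.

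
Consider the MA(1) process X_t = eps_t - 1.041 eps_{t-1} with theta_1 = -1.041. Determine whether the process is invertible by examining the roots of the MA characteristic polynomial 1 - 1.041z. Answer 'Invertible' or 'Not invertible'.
\text{Not invertible}

The MA(q) characteristic polynomial is P(z) = 1 - 1.041z.
Invertibility requires all roots to lie outside the unit circle, i.e. |z| > 1 for every root.
This is linear in z: 1 + (-1.041) z = 0  =>  z = -1/(-1.041) = 0.960615,  |z| = 0.960615.
Moduli of all roots: 0.9606.
All moduli strictly greater than 1? No.
Verdict: Not invertible.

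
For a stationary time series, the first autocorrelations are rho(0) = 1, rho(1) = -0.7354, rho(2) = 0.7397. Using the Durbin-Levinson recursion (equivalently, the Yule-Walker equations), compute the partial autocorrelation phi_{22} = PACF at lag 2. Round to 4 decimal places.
\phi_{22} = 0.4331

The PACF at lag k is phi_{kk}, the last component of the solution
to the Yule-Walker system G_k phi = r_k where
  (G_k)_{ij} = rho(|i - j|), (r_k)_i = rho(i), i,j = 1..k.
Equivalently, Durbin-Levinson gives phi_{kk} iteratively:
  phi_{11} = rho(1)
  phi_{kk} = [rho(k) - sum_{j=1..k-1} phi_{k-1,j} rho(k-j)]
            / [1 - sum_{j=1..k-1} phi_{k-1,j} rho(j)],
  phi_{k,j} = phi_{k-1,j} - phi_{kk} phi_{k-1,k-j},  j = 1..k-1.
Step k = 1:
  phi_11 = rho(1) = -0.7354.
Step k = 2:
  phi_22 = [rho(2) - phi_11 rho(1)] / [1 - phi_11 rho(1)] = [0.7397 - (-0.7354)(-0.7354)] / [1 - (-0.7354)(-0.7354)]
         = 0.19888684 / 0.45918684 = 0.4331.
Therefore phi_{22} = 0.4331.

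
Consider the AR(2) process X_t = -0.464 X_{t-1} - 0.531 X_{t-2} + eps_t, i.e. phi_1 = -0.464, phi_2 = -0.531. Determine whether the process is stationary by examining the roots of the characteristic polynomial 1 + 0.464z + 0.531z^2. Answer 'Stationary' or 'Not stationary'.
\text{Stationary}

The AR(p) characteristic polynomial is P(z) = 1 + 0.464z + 0.531z^2.
Stationarity requires all roots to lie outside the unit circle, i.e. |z| > 1 for every root.
Set 1 + (0.464) z + (0.531) z^2 = 0, i.e. a z^2 + b z + c = 0 with a = 0.531, b = 0.464, c = 1.
Discriminant D = b^2 - 4ac = (0.464)^2 - 4*(0.531)*1 = 0.215296 - (2.124) = -1.908704.
D < 0, so the roots are the complex-conjugate pair z = (-b +/- i sqrt(-D)) / (2a) = -0.4369 +/- 1.3009i.
For a conjugate pair |z|^2 = z * conj(z) = (product of roots) = c/a = 1/(0.531) = 1.883239, so |z| = sqrt(1.883239) = 1.3723 for both roots.
Moduli of all roots: 1.3723, 1.3723.
All moduli strictly greater than 1? Yes.
Verdict: Stationary.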